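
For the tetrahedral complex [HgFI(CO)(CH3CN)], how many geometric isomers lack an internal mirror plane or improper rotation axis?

In a tetrahedral complex all four positions are equivalent and every pair of ligands is adjacent — there is no cis/trans distinction.
Only one geometric arrangement is possible; it has no improper symmetry element, so it exists as a pair of enantiomers (2 stereoisomers).

1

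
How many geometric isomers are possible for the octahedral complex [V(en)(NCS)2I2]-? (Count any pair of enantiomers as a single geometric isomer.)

3

The six octahedral sites form three mutually perpendicular trans pairs.
Each en is bidentate and must span two cis positions.
There are 3 geometric isomers: NCS cis, I trans; NCS cis, I cis (chiral); NCS trans, I cis.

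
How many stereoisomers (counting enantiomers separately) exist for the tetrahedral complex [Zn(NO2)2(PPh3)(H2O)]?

1

In a tetrahedral complex all four positions are equivalent and every pair of ligands is adjacent — there is no cis/trans distinction.
Only one geometric arrangement is possible.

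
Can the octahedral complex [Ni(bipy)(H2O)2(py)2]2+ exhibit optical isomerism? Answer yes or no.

An octahedron has six vertices in three trans pairs; every non-trans pair is cis.
Each bipy is bidentate and must span two cis positions.
The distinct arrangements are (3 in all): H2O trans, py cis; H2O cis, py trans; H2O cis, py cis (chiral).
One of these lacks any improper symmetry element and so occurs as an enantiomeric pair, giving 3 + 1 = 4 stereoisomers in total.

yes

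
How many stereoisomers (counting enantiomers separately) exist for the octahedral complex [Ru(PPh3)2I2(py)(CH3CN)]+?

8

The six octahedral sites form three mutually perpendicular trans pairs.
Systematic placement gives 6 geometric isomers: PPh3 cis, I cis (3 arrangements, 2 chiral); PPh3 trans, I cis; PPh3 cis, I trans; PPh3 trans, I trans.
Of these, 2 lack any improper symmetry element and so occur as enantiomeric pairs, giving 6 + 2 = 8 stereoisomers in total.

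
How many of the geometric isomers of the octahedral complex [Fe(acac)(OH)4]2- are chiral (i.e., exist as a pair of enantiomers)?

Each acac is bidentate and must span two cis positions.
Only one geometric arrangement is possible.

0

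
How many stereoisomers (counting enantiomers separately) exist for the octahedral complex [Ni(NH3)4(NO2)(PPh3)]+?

2

The six octahedral sites form three mutually perpendicular trans pairs.
Working through the distinct placements yields 2 geometric isomers: NO2 and PPh3 mutually trans; NO2 and PPh3 mutually cis.
Each arrangement has an internal mirror plane or centre of symmetry, so none is chiral.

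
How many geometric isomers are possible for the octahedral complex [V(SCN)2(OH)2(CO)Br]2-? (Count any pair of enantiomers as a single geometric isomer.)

In an octahedral complex each vertex has one trans partner and four cis neighbours.
Systematic placement gives 6 geometric isomers: SCN trans, OH trans; SCN cis, OH cis (3 arrangements, 2 chiral); SCN trans, OH cis; SCN cis, OH trans.

6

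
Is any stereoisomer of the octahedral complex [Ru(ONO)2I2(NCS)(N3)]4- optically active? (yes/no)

yes

In an octahedral complex each vertex has one trans partner and four cis neighbours.
Working through the distinct placements yields 6 geometric isomers: ONO trans, I trans; ONO cis, I trans; ONO trans, I cis; ONO cis, I cis (3 arrangements, 2 chiral).
Of these, 2 lack any improper symmetry element and so occur as enantiomeric pairs, giving 6 + 2 = 8 stereoisomers in total.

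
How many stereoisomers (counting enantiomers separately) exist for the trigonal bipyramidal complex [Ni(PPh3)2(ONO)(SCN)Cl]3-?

10

A trigonal bipyramid has two axial and three equatorial sites, which are chemically inequivalent.
Systematic enumeration (placing each ligand type in turn and discarding arrangements equivalent by rotation or reflection) gives 7 geometric isomers.
Of these, 3 lack any improper symmetry element and so occur as enantiomeric pairs, giving 7 + 3 = 10 stereoisomers in total.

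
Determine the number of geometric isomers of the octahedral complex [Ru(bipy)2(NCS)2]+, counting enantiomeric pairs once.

Each bipy is bidentate and must span two cis positions.
The distinct arrangements are (2 in all): NCS trans; NCS cis (chiral).

2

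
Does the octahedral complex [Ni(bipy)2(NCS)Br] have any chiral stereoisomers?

yes

In an octahedral complex each vertex has one trans partner and four cis neighbours.
Each bipy is bidentate and must span two cis positions.
There are 2 geometric isomers: NCS and Br mutually trans; NCS and Br mutually cis (chiral).
One of these lacks any improper symmetry element and so occurs as an enantiomeric pair, giving 2 + 1 = 3 stereoisomers in total.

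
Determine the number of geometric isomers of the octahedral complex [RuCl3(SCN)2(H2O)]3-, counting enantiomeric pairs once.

3

An octahedron has six vertices in three trans pairs; every non-trans pair is cis.
Systematic placement gives 3 geometric isomers: Cl mer, SCN trans; Cl mer, SCN cis; Cl fac, SCN cis.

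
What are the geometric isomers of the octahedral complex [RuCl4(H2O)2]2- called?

There are 2 geometric isomers: H2O trans; H2O cis.

cis and trans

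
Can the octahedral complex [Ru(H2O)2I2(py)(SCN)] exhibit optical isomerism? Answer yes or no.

yes

In an octahedral complex each vertex has one trans partner and four cis neighbours.
There are 6 geometric isomers: H2O trans, I trans; H2O trans, I cis; H2O cis, I cis (3 arrangements, 2 chiral); H2O cis, I trans.
Of these, 2 lack any improper symmetry element and so occur as enantiomeric pairs, giving 6 + 2 = 8 stereoisomers in total.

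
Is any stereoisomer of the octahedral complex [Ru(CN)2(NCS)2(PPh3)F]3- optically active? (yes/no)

yes

Working through the distinct placements yields 6 geometric isomers: CN trans, NCS cis; CN trans, NCS trans; CN cis, NCS cis (3 arrangements, 2 chiral); CN cis, NCS trans.
Of these, 2 lack any improper symmetry element and so occur as enantiomeric pairs, giving 6 + 2 = 8 stereoisomers in total.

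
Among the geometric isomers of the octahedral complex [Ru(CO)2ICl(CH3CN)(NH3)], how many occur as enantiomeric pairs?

6

An octahedron has six vertices in three trans pairs; every non-trans pair is cis.
Systematic enumeration (placing each ligand type in turn and discarding arrangements equivalent by rotation or reflection) gives 9 geometric isomers.
Of these, 6 lack any improper symmetry element and so occur as enantiomeric pairs, giving 9 + 6 = 15 stereoisomers in total.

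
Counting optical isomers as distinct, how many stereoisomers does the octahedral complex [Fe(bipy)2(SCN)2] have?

An octahedron has six vertices in three trans pairs; every non-trans pair is cis.
Each bipy is bidentate and must span two cis positions.
Systematic placement gives 2 geometric isomers: SCN trans; SCN cis (chiral).
One of these lacks any improper symmetry element and so occurs as an enantiomeric pair, giving 2 + 1 = 3 stereoisomers in total.

3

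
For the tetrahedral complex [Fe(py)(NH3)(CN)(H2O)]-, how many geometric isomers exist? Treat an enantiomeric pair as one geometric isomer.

1

In a tetrahedral complex all four positions are equivalent and every pair of ligands is adjacent — there is no cis/trans distinction.
Only one geometric arrangement is possible; it has no improper symmetry element, so it exists as a pair of enantiomers (2 stereoisomers).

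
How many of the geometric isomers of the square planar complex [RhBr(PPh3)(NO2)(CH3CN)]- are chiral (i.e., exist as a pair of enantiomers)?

0

A square has two trans pairs of vertices; adjacent vertices are cis.
Working through the distinct placements yields 3 geometric isomers: (Br/NO2 trans, CH3CN/PPh3 trans); (Br/PPh3 trans, CH3CN/NO2 trans); (Br/CH3CN trans, NO2/PPh3 trans).
Each arrangement has an internal mirror plane or centre of symmetry, so none is chiral.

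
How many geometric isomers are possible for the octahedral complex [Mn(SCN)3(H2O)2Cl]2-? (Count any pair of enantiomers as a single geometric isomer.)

3

The six octahedral sites form three mutually perpendicular trans pairs.
There are 3 geometric isomers: SCN mer, H2O cis; SCN mer, H2O trans; SCN fac, H2O cis.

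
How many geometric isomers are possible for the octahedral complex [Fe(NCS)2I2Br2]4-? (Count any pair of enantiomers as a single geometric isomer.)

There are 5 geometric isomers: NCS trans, I trans, Br trans; NCS cis, I cis, Br trans; NCS trans, I cis, Br cis; NCS cis, I cis, Br cis (chiral); NCS cis, I trans, Br cis.

5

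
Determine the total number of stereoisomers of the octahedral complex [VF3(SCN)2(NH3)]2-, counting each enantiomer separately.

3

In an octahedral complex each vertex has one trans partner and four cis neighbours.
The distinct arrangements are (3 in all): F mer, SCN trans; F mer, SCN cis; F fac, SCN cis.
Each arrangement has an internal mirror plane or centre of symmetry, so none is chiral.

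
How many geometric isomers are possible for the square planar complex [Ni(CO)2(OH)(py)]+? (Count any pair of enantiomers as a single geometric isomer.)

2

A square has two trans pairs of vertices; adjacent vertices are cis.
Working through the distinct placements yields 2 geometric isomers: CO cis; CO trans.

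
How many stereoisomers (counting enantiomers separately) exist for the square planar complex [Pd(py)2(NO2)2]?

A square has two trans pairs of vertices; adjacent vertices are cis.
There are 2 geometric isomers: py cis; py trans.
Each arrangement has an internal mirror plane or centre of symmetry, so none is chiral.

2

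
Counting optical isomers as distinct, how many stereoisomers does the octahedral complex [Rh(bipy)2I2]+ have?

The six octahedral sites form three mutually perpendicular trans pairs.
Each bipy is bidentate and must span two cis positions.
The distinct arrangements are (2 in all): I trans; I cis (chiral).
One of these lacks any improper symmetry element and so occurs as an enantiomeric pair, giving 2 + 1 = 3 stereoisomers in total.

3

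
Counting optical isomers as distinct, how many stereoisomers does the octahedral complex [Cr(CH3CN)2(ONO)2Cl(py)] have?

8

The six octahedral sites form three mutually perpendicular trans pairs.
There are 6 geometric isomers: CH3CN trans, ONO cis; CH3CN trans, ONO trans; CH3CN cis, ONO cis (3 arrangements, 2 chiral); CH3CN cis, ONO trans.
Of these, 2 lack any improper symmetry element and so occur as enantiomeric pairs, giving 6 + 2 = 8 stereoisomers in total.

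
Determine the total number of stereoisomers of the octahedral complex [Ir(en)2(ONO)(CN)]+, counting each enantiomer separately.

The six octahedral sites form three mutually perpendicular trans pairs.
Each en is bidentate and must span two cis positions.
Systematic placement gives 2 geometric isomers: ONO and CN mutually trans; ONO and CN mutually cis (chiral).
One of these lacks any improper symmetry element and so occurs as an enantiomeric pair, giving 2 + 1 = 3 stereoisomers in total.

3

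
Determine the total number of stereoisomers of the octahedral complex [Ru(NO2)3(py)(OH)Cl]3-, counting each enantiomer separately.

There are 4 geometric isomers: NO2 mer (3 arrangements); NO2 fac (chiral).
One of these lacks any improper symmetry element and so occurs as an enantiomeric pair, giving 4 + 1 = 5 stereoisomers in total.

5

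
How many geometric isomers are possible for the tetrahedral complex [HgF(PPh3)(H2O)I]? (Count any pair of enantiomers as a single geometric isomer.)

1

All four vertices of a tetrahedron are equivalent and mutually adjacent, so cis/trans isomerism cannot arise.
Only one geometric arrangement is possible; it has no improper symmetry element, so it exists as a pair of enantiomers (2 stereoisomers).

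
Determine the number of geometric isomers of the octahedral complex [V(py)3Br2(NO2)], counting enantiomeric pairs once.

Systematic placement gives 3 geometric isomers: py mer, Br trans; py mer, Br cis; py fac, Br cis.

3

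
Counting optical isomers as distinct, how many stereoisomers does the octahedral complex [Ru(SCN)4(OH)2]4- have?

The distinct arrangements are (2 in all): OH trans; OH cis.
Each arrangement has an internal mirror plane or centre of symmetry, so none is chiral.

2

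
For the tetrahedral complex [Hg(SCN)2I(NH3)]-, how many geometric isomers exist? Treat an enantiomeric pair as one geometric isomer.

In a tetrahedral complex all four positions are equivalent and every pair of ligands is adjacent — there is no cis/trans distinction.
Only one geometric arrangement is possible.

1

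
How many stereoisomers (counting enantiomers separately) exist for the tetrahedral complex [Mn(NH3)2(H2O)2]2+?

1

Only one geometric arrangement is possible.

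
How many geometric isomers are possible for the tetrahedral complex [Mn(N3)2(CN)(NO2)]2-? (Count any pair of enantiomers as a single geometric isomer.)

1

In a tetrahedral complex all four positions are equivalent and every pair of ligands is adjacent — there is no cis/trans distinction.
Only one geometric arrangement is possible.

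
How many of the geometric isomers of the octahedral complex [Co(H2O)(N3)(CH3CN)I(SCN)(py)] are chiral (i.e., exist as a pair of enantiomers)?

15

Exhaustive case analysis gives 15 geometric isomers.
Of these, 15 lack any improper symmetry element and so occur as enantiomeric pairs, giving 15 + 15 = 30 stereoisomers in total.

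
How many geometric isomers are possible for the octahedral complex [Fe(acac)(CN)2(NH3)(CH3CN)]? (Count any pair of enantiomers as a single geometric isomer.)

4

In an octahedral complex each vertex has one trans partner and four cis neighbours.
Each acac is bidentate and must span two cis positions.
The distinct arrangements are (4 in all): CN cis (3 arrangements, 2 chiral); CN trans.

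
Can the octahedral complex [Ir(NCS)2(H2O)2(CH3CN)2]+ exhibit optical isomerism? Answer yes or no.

The six octahedral sites form three mutually perpendicular trans pairs.
There are 5 geometric isomers: NCS trans, H2O trans, CH3CN trans; NCS cis, H2O cis, CH3CN trans; NCS trans, H2O cis, CH3CN cis; NCS cis, H2O cis, CH3CN cis (chiral); NCS cis, H2O trans, CH3CN cis.
One of these lacks any improper symmetry element and so occurs as an enantiomeric pair, giving 5 + 1 = 6 stereoisomers in total.

yes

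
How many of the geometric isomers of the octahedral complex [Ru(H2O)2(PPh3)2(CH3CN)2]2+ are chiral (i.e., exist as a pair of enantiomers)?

Working through the distinct placements yields 5 geometric isomers: H2O trans, PPh3 trans, CH3CN trans; H2O cis, PPh3 cis, CH3CN trans; H2O cis, PPh3 trans, CH3CN cis; H2O cis, PPh3 cis, CH3CN cis (chiral); H2O trans, PPh3 cis, CH3CN cis.
One of these lacks any improper symmetry element and so occurs as an enantiomeric pair, giving 5 + 1 = 6 stereoisomers in total.

1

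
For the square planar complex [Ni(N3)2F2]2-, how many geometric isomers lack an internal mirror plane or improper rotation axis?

0

The distinct arrangements are (2 in all): N3 cis; N3 trans.
Each arrangement has an internal mirror plane or centre of symmetry, so none is chiral.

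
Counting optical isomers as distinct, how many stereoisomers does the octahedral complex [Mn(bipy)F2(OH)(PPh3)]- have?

An octahedron has six vertices in three trans pairs; every non-trans pair is cis.
Each bipy is bidentate and must span two cis positions.
The distinct arrangements are (4 in all): F trans; F cis (3 arrangements, 2 chiral).
Of these, 2 lack any improper symmetry element and so occur as enantiomeric pairs, giving 4 + 2 = 6 stereoisomers in total.

6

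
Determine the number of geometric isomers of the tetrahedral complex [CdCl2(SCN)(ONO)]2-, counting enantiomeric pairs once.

In a tetrahedral complex all four positions are equivalent and every pair of ligands is adjacent — there is no cis/trans distinction.
Only one geometric arrangement is possible.

1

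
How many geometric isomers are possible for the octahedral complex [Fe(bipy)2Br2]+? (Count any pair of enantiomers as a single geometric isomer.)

The six octahedral sites form three mutually perpendicular trans pairs.
Each bipy is bidentate and must span two cis positions.
Systematic placement gives 2 geometric isomers: Br trans; Br cis (chiral).

2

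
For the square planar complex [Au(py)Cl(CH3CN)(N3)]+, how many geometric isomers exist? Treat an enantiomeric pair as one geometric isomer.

A square has two trans pairs of vertices; adjacent vertices are cis.
Working through the distinct placements yields 3 geometric isomers: (CH3CN/N3 trans, Cl/py trans); (CH3CN/py trans, Cl/N3 trans); (CH3CN/Cl trans, N3/py trans).

3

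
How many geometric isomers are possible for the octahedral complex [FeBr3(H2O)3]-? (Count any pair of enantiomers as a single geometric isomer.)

An octahedron has six vertices in three trans pairs; every non-trans pair is cis.
Systematic placement gives 2 geometric isomers: Br mer; Br fac.

2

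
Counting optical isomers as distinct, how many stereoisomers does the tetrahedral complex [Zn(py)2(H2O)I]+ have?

Only one geometric arrangement is possible.

1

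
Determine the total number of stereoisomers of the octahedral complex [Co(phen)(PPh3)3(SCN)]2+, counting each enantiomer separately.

2

The six octahedral sites form three mutually perpendicular trans pairs.
Each phen is bidentate and must span two cis positions.
Systematic placement gives 2 geometric isomers: PPh3 mer; PPh3 fac.
Each arrangement has an internal mirror plane or centre of symmetry, so none is chiral.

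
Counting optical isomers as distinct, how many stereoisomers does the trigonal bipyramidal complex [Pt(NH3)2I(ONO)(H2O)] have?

10

In a trigonal bipyramid the two axial positions differ from the three equatorial ones.
Placing the ligands in turn and identifying arrangements related by rotation or reflection leaves 7 distinct geometric isomers.
Of these, 3 lack any improper symmetry element and so occur as enantiomeric pairs, giving 7 + 3 = 10 stereoisomers in total.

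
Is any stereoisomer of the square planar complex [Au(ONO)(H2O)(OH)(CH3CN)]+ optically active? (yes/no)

no

Systematic placement gives 3 geometric isomers: (CH3CN/OH trans, H2O/ONO trans); (CH3CN/ONO trans, H2O/OH trans); (CH3CN/H2O trans, OH/ONO trans).
Each arrangement has an internal mirror plane or centre of symmetry, so none is chiral.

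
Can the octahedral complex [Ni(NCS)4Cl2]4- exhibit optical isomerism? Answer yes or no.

In an octahedral complex each vertex has one trans partner and four cis neighbours.
The distinct arrangements are (2 in all): Cl trans; Cl cis.
Each arrangement has an internal mirror plane or centre of symmetry, so none is chiral.

no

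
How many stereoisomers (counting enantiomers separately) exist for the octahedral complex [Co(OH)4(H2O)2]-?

The six octahedral sites form three mutually perpendicular trans pairs.
Systematic placement gives 2 geometric isomers: H2O trans; H2O cis.
Each arrangement has an internal mirror plane or centre of symmetry, so none is chiral.

2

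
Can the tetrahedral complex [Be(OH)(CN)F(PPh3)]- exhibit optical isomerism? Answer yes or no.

yes

All four vertices of a tetrahedron are equivalent and mutually adjacent, so cis/trans isomerism cannot arise.
Only one geometric arrangement is possible; it has no improper symmetry element, so it exists as a pair of enantiomers (2 stereoisomers).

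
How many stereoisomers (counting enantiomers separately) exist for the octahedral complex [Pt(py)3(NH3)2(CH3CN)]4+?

3

In an octahedral complex each vertex has one trans partner and four cis neighbours.
Systematic placement gives 3 geometric isomers: py mer, NH3 cis; py mer, NH3 trans; py fac, NH3 cis.
Each arrangement has an internal mirror plane or centre of symmetry, so none is chiral.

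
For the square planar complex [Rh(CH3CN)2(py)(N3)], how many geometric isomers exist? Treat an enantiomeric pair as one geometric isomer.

2

In a square planar complex each vertex has one trans partner and two cis neighbours.
There are 2 geometric isomers: CH3CN cis; CH3CN trans.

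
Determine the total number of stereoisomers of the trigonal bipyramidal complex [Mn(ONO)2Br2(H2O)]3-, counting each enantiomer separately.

In a trigonal bipyramid the two axial positions differ from the three equatorial ones.
Exhaustive case analysis gives 5 geometric isomers.
One of these lacks any improper symmetry element and so occurs as an enantiomeric pair, giving 5 + 1 = 6 stereoisomers in total.

6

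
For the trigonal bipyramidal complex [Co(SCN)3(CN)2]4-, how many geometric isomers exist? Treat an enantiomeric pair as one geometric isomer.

3

In a trigonal bipyramid the two axial positions differ from the three equatorial ones.
Working through the distinct placements yields 3 geometric isomers: CN both axial; CN one axial, one equatorial; CN both equatorial.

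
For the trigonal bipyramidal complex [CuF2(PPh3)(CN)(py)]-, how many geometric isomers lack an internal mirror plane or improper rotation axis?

A trigonal bipyramid has two axial and three equatorial sites, which are chemically inequivalent.
Exhaustive case analysis gives 7 geometric isomers.
Of these, 3 lack any improper symmetry element and so occur as enantiomeric pairs, giving 7 + 3 = 10 stereoisomers in total.

3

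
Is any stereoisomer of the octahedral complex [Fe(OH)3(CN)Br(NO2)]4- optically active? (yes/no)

yes

In an octahedral complex each vertex has one trans partner and four cis neighbours.
There are 4 geometric isomers: OH mer (3 arrangements); OH fac (chiral).
One of these lacks any improper symmetry element and so occurs as an enantiomeric pair, giving 4 + 1 = 5 stereoisomers in total.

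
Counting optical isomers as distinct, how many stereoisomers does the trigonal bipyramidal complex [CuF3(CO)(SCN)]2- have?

A trigonal bipyramid has two axial and three equatorial sites, which are chemically inequivalent.
Systematic placement gives 4 geometric isomers: CO axial, SCN equatorial; CO axial, SCN axial; CO equatorial, SCN equatorial; CO equatorial, SCN axial.
Each arrangement has an internal mirror plane or centre of symmetry, so none is chiral.

4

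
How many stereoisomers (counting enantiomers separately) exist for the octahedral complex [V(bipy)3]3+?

The six octahedral sites form three mutually perpendicular trans pairs.
Each bipy is bidentate and must span two cis positions.
Only one geometric arrangement is possible; it has no improper symmetry element, so it exists as a pair of enantiomers (2 stereoisomers).

2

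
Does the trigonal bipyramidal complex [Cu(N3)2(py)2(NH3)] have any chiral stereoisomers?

yes

In a trigonal bipyramid the two axial positions differ from the three equatorial ones.
Placing the ligands in turn and identifying arrangements related by rotation or reflection leaves 5 distinct geometric isomers.
One of these lacks any improper symmetry element and so occurs as an enantiomeric pair, giving 5 + 1 = 6 stereoisomers in total.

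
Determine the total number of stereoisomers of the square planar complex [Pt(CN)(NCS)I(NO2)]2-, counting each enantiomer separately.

3

In a square planar complex each vertex has one trans partner and two cis neighbours.
Systematic placement gives 3 geometric isomers: (CN/NCS trans, I/NO2 trans); (CN/NO2 trans, I/NCS trans); (CN/I trans, NCS/NO2 trans).
Each arrangement has an internal mirror plane or centre of symmetry, so none is chiral.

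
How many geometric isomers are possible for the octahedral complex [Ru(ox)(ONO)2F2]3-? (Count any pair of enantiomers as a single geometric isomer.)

3

In an octahedral complex each vertex has one trans partner and four cis neighbours.
Each ox is bidentate and must span two cis positions.
Working through the distinct placements yields 3 geometric isomers: ONO cis, F trans; ONO cis, F cis (chiral); ONO trans, F cis.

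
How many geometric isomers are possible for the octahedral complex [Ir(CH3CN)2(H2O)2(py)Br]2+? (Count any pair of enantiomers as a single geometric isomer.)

In an octahedral complex each vertex has one trans partner and four cis neighbours.
There are 6 geometric isomers: CH3CN cis, H2O cis (3 arrangements, 2 chiral); CH3CN cis, H2O trans; CH3CN trans, H2O cis; CH3CN trans, H2O trans.

6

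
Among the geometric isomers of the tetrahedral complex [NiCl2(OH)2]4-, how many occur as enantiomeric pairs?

0

Only one geometric arrangement is possible.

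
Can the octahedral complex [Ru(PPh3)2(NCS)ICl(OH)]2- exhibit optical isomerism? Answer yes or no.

An octahedron has six vertices in three trans pairs; every non-trans pair is cis.
Placing the ligands in turn and identifying arrangements related by rotation or reflection leaves 9 distinct geometric isomers.
Of these, 6 lack any improper symmetry element and so occur as enantiomeric pairs, giving 9 + 6 = 15 stereoisomers in total.

yes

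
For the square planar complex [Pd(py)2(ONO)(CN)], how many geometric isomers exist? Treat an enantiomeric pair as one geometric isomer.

2

A square has two trans pairs of vertices; adjacent vertices are cis.
There are 2 geometric isomers: py cis; py trans.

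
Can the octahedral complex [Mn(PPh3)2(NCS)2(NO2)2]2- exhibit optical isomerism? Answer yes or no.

yes

An octahedron has six vertices in three trans pairs; every non-trans pair is cis.
Working through the distinct placements yields 5 geometric isomers: PPh3 trans, NCS trans, NO2 trans; PPh3 cis, NCS trans, NO2 cis; PPh3 trans, NCS cis, NO2 cis; PPh3 cis, NCS cis, NO2 cis (chiral); PPh3 cis, NCS cis, NO2 trans.
One of these lacks any improper symmetry element and so occurs as an enantiomeric pair, giving 5 + 1 = 6 stereoisomers in total.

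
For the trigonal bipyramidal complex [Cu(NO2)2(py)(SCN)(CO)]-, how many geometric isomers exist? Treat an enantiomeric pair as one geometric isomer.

7

A trigonal bipyramid has two axial and three equatorial sites, which are chemically inequivalent.
Systematic enumeration (placing each ligand type in turn and discarding arrangements equivalent by rotation or reflection) gives 7 geometric isomers.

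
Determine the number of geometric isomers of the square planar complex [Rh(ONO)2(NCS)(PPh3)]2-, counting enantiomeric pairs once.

There are 2 geometric isomers: ONO cis; ONO trans.

2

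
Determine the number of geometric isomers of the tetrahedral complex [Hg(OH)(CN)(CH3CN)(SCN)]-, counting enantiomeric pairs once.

In a tetrahedral complex all four positions are equivalent and every pair of ligands is adjacent — there is no cis/trans distinction.
Only one geometric arrangement is possible; it has no improper symmetry element, so it exists as a pair of enantiomers (2 stereoisomers).

1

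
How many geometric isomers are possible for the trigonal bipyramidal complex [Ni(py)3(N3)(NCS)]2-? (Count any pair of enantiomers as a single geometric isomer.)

4

In a trigonal bipyramid the two axial positions differ from the three equatorial ones.
Systematic placement gives 4 geometric isomers: N3 axial, NCS axial; N3 axial, NCS equatorial; N3 equatorial, NCS axial; N3 equatorial, NCS equatorial.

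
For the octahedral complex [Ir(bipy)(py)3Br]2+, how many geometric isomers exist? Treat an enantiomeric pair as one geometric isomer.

The six octahedral sites form three mutually perpendicular trans pairs.
Each bipy is bidentate and must span two cis positions.
Working through the distinct placements yields 2 geometric isomers: py mer; py fac.

2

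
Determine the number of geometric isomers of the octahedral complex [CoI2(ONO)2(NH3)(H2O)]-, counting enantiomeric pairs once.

The six octahedral sites form three mutually perpendicular trans pairs.
There are 6 geometric isomers: I cis, ONO trans; I cis, ONO cis (3 arrangements, 2 chiral); I trans, ONO trans; I trans, ONO cis.

6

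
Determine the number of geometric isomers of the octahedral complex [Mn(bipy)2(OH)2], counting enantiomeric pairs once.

2

The six octahedral sites form three mutually perpendicular trans pairs.
Each bipy is bidentate and must span two cis positions.
Systematic placement gives 2 geometric isomers: OH trans; OH cis (chiral).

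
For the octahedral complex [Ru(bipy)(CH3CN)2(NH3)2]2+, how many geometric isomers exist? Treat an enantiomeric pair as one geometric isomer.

3

In an octahedral complex each vertex has one trans partner and four cis neighbours.
Each bipy is bidentate and must span two cis positions.
Systematic placement gives 3 geometric isomers: CH3CN trans, NH3 cis; CH3CN cis, NH3 cis (chiral); CH3CN cis, NH3 trans.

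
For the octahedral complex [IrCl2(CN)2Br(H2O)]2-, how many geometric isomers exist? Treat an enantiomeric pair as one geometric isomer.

The six octahedral sites form three mutually perpendicular trans pairs.
Systematic placement gives 6 geometric isomers: Cl cis, CN cis (3 arrangements, 2 chiral); Cl trans, CN cis; Cl cis, CN trans; Cl trans, CN trans.

6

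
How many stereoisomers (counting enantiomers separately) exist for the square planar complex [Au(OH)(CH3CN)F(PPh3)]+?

3

In a square planar complex each vertex has one trans partner and two cis neighbours.
The distinct arrangements are (3 in all): (CH3CN/OH trans, F/PPh3 trans); (CH3CN/PPh3 trans, F/OH trans); (CH3CN/F trans, OH/PPh3 trans).
Each arrangement has an internal mirror plane or centre of symmetry, so none is chiral.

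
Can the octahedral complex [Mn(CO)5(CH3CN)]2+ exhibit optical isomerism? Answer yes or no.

In an octahedral complex each vertex has one trans partner and four cis neighbours.
Only one geometric arrangement is possible.

no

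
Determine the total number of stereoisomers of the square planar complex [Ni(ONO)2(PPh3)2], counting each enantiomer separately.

2

A square has two trans pairs of vertices; adjacent vertices are cis.
There are 2 geometric isomers: ONO cis; ONO trans.
Each arrangement has an internal mirror plane or centre of symmetry, so none is chiral.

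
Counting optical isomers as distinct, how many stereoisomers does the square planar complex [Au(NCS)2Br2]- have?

In a square planar complex each vertex has one trans partner and two cis neighbours.
Systematic placement gives 2 geometric isomers: NCS cis; NCS trans.
Each arrangement has an internal mirror plane or centre of symmetry, so none is chiral.

2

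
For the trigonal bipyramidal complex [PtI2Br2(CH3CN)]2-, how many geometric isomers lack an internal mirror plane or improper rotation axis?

A trigonal bipyramid has two axial and three equatorial sites, which are chemically inequivalent.
Placing the ligands in turn and identifying arrangements related by rotation or reflection leaves 5 distinct geometric isomers.
One of these lacks any improper symmetry element and so occurs as an enantiomeric pair, giving 5 + 1 = 6 stereoisomers in total.

1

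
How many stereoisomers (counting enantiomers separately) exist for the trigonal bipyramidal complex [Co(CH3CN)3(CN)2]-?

There are 3 geometric isomers: CN both equatorial; CN one axial, one equatorial; CN both axial.
Each arrangement has an internal mirror plane or centre of symmetry, so none is chiral.

3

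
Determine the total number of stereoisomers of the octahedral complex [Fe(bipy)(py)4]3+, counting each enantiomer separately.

An octahedron has six vertices in three trans pairs; every non-trans pair is cis.
Each bipy is bidentate and must span two cis positions.
Only one geometric arrangement is possible.

1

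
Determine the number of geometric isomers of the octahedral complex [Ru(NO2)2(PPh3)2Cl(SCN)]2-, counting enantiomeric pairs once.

6

Systematic placement gives 6 geometric isomers: NO2 cis, PPh3 cis (3 arrangements, 2 chiral); NO2 cis, PPh3 trans; NO2 trans, PPh3 cis; NO2 trans, PPh3 trans.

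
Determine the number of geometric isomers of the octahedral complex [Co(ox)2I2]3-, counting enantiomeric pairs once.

An octahedron has six vertices in three trans pairs; every non-trans pair is cis.
Each ox is bidentate and must span two cis positions.
There are 2 geometric isomers: I trans; I cis (chiral).

2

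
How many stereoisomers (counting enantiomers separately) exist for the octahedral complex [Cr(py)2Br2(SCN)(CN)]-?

8

An octahedron has six vertices in three trans pairs; every non-trans pair is cis.
Systematic placement gives 6 geometric isomers: py trans, Br trans; py cis, Br trans; py trans, Br cis; py cis, Br cis (3 arrangements, 2 chiral).
Of these, 2 lack any improper symmetry element and so occur as enantiomeric pairs, giving 6 + 2 = 8 stereoisomers in total.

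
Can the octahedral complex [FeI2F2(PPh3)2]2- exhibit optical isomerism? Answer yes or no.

Working through the distinct placements yields 5 geometric isomers: I trans, F trans, PPh3 trans; I cis, F trans, PPh3 cis; I cis, F cis, PPh3 trans; I cis, F cis, PPh3 cis (chiral); I trans, F cis, PPh3 cis.
One of these lacks any improper symmetry element and so occurs as an enantiomeric pair, giving 5 + 1 = 6 stereoisomers in total.

yes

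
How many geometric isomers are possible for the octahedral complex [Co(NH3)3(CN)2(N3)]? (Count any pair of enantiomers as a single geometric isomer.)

An octahedron has six vertices in three trans pairs; every non-trans pair is cis.
Systematic placement gives 3 geometric isomers: NH3 mer, CN trans; NH3 mer, CN cis; NH3 fac, CN cis.

3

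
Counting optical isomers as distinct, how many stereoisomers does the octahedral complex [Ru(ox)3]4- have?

2

An octahedron has six vertices in three trans pairs; every non-trans pair is cis.
Each ox is bidentate and must span two cis positions.
Only one geometric arrangement is possible; it has no improper symmetry element, so it exists as a pair of enantiomers (2 stereoisomers).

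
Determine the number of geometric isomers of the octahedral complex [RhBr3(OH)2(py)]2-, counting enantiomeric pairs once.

There are 3 geometric isomers: Br mer, OH cis; Br mer, OH trans; Br fac, OH cis.

3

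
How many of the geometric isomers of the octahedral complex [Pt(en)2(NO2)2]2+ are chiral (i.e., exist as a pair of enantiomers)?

Each en is bidentate and must span two cis positions.
Systematic placement gives 2 geometric isomers: NO2 trans; NO2 cis (chiral).
One of these lacks any improper symmetry element and so occurs as an enantiomeric pair, giving 2 + 1 = 3 stereoisomers in total.

1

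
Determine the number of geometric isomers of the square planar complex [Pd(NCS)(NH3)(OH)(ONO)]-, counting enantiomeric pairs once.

A square has two trans pairs of vertices; adjacent vertices are cis.
The distinct arrangements are (3 in all): (NCS/OH trans, NH3/ONO trans); (NCS/ONO trans, NH3/OH trans); (NCS/NH3 trans, OH/ONO trans).

3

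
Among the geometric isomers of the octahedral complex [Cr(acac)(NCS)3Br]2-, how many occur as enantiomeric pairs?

0

The six octahedral sites form three mutually perpendicular trans pairs.
Each acac is bidentate and must span two cis positions.
Systematic placement gives 2 geometric isomers: NCS fac; NCS mer.
Each arrangement has an internal mirror plane or centre of symmetry, so none is chiral.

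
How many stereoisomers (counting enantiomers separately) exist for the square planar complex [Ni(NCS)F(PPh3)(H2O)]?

3

In a square planar complex each vertex has one trans partner and two cis neighbours.
The distinct arrangements are (3 in all): (F/NCS trans, H2O/PPh3 trans); (F/PPh3 trans, H2O/NCS trans); (F/H2O trans, NCS/PPh3 trans).
Each arrangement has an internal mirror plane or centre of symmetry, so none is chiral.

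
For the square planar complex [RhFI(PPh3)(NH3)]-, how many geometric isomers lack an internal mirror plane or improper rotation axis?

0

In a square planar complex each vertex has one trans partner and two cis neighbours.
The distinct arrangements are (3 in all): (F/NH3 trans, I/PPh3 trans); (F/PPh3 trans, I/NH3 trans); (F/I trans, NH3/PPh3 trans).
Each arrangement has an internal mirror plane or centre of symmetry, so none is chiral.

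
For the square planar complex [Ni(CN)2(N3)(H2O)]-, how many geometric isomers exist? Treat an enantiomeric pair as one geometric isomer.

2

The distinct arrangements are (2 in all): CN cis; CN trans.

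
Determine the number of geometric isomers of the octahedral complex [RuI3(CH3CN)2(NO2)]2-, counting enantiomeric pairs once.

3

The six octahedral sites form three mutually perpendicular trans pairs.
There are 3 geometric isomers: I mer, CH3CN trans; I fac, CH3CN cis; I mer, CH3CN cis.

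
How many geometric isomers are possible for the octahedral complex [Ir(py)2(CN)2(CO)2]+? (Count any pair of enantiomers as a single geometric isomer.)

5

The six octahedral sites form three mutually perpendicular trans pairs.
The distinct arrangements are (5 in all): py trans, CN trans, CO trans; py cis, CN trans, CO cis; py trans, CN cis, CO cis; py cis, CN cis, CO cis (chiral); py cis, CN cis, CO trans.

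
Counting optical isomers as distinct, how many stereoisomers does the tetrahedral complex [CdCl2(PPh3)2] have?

1

All four vertices of a tetrahedron are equivalent and mutually adjacent, so cis/trans isomerism cannot arise.
Only one geometric arrangement is possible.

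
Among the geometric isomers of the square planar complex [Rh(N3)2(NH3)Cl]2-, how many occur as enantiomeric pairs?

0

A square has two trans pairs of vertices; adjacent vertices are cis.
Systematic placement gives 2 geometric isomers: N3 cis; N3 trans.
Each arrangement has an internal mirror plane or centre of symmetry, so none is chiral.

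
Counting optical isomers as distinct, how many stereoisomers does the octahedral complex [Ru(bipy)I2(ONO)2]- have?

Each bipy is bidentate and must span two cis positions.
The distinct arrangements are (3 in all): I trans, ONO cis; I cis, ONO cis (chiral); I cis, ONO trans.
One of these lacks any improper symmetry element and so occurs as an enantiomeric pair, giving 3 + 1 = 4 stereoisomers in total.

4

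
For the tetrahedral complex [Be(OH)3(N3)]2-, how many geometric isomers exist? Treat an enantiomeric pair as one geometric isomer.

In a tetrahedral complex all four positions are equivalent and every pair of ligands is adjacent — there is no cis/trans distinction.
Only one geometric arrangement is possible.

1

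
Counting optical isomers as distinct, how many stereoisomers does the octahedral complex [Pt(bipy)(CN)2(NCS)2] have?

4

Each bipy is bidentate and must span two cis positions.
Working through the distinct placements yields 3 geometric isomers: CN trans, NCS cis; CN cis, NCS cis (chiral); CN cis, NCS trans.
One of these lacks any improper symmetry element and so occurs as an enantiomeric pair, giving 3 + 1 = 4 stereoisomers in total.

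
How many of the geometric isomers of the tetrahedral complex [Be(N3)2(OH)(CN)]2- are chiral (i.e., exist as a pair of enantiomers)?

Only one geometric arrangement is possible.

0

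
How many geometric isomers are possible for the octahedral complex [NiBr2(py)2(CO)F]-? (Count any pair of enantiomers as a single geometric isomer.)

The distinct arrangements are (6 in all): Br trans, py trans; Br trans, py cis; Br cis, py trans; Br cis, py cis (3 arrangements, 2 chiral).

6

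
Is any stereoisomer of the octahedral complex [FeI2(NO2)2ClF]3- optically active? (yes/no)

In an octahedral complex each vertex has one trans partner and four cis neighbours.
There are 6 geometric isomers: I trans, NO2 trans; I cis, NO2 cis (3 arrangements, 2 chiral); I cis, NO2 trans; I trans, NO2 cis.
Of these, 2 lack any improper symmetry element and so occur as enantiomeric pairs, giving 6 + 2 = 8 stereoisomers in total.

yes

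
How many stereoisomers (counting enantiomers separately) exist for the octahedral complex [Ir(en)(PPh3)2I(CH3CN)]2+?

6

Each en is bidentate and must span two cis positions.
The distinct arrangements are (4 in all): PPh3 cis (3 arrangements, 2 chiral); PPh3 trans.
Of these, 2 lack any improper symmetry element and so occur as enantiomeric pairs, giving 4 + 2 = 6 stereoisomers in total.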